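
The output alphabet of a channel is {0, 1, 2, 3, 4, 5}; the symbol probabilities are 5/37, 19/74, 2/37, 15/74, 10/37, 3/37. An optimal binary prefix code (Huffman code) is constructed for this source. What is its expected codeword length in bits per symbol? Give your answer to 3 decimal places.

2.405 bits/symbol

Repeatedly combine the two least-probable nodes; the expected code length is the sum of the merged weights.
merge 2/37 + 3/37 → 5/37
merge 5/37 + 5/37 → 10/37
merge 15/74 + 19/74 → 17/37
merge 10/37 + 10/37 → 20/37
merge 17/37 + 20/37 → 1
L = 5/37 + 10/37 + 17/37 + 20/37 + 1 = 89/37 ≈ 2.405 bits/symbol.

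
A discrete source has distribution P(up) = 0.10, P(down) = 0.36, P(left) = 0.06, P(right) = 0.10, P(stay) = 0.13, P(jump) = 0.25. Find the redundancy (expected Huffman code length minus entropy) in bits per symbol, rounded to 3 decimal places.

0.069 bits

Entropy H = −Σ p log₂ p ≈ 2.3212 bits.
Huffman merges: 3/50+1/10→4/25; 1/10+13/100→23/100; 4/25+23/100→39/100; 1/4+9/25→61/100; 39/100+61/100→1. L = 239/100 ≈ 2.3900.
L − H = 2.3900 − 2.3212 = 0.069 bits.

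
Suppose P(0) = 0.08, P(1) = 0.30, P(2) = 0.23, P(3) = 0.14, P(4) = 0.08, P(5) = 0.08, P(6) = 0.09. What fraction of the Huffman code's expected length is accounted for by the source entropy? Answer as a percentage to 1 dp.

Entropy H = −Σ p log₂ p ≈ 2.5930 bits.
Huffman merges: 2/25+2/25→4/25; 2/25+9/100→17/100; 7/50+4/25→3/10; 17/100+23/100→2/5; 3/10+3/10→3/5; 2/5+3/5→1. L = 263/100 ≈ 2.6300.
Efficiency = H/L = 2.5930/2.6300 = 98.6%.

98.6%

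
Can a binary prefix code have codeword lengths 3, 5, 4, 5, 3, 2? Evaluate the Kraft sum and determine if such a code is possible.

0.625; yes

With common denominator 2^5 = 32: Σ 2^(−ℓᵢ) = 4/32 + 1/32 + 2/32 + 1/32 + 4/32 + 8/32 = 20/32 = 0.625.
Kraft's inequality requires Σ ≤ 1; here Σ = 0.625 ≤ 1, so such a prefix code exists.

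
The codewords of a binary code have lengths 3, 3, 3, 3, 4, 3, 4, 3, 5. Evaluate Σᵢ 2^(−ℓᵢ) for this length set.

0.90625

With common denominator 2^5 = 32: Σ 2^(−ℓᵢ) = 4/32 + 4/32 + 4/32 + 4/32 + 2/32 + 4/32 + 2/32 + 4/32 + 1/32 = 29/32 = 0.90625.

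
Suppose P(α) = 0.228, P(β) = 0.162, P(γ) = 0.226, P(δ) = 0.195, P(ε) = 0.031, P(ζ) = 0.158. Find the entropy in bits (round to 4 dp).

2.4325 bits

H = −Σ pᵢ log₂ pᵢ.
−0.228·log₂(0.228) = 0.4863
−0.162·log₂(0.162) = 0.4254
−0.226·log₂(0.226) = 0.4849
−0.195·log₂(0.195) = 0.4599
−0.031·log₂(0.031) = 0.1554
−0.158·log₂(0.158) = 0.4206
Sum ≈ 2.4325 → 2.4325 bits.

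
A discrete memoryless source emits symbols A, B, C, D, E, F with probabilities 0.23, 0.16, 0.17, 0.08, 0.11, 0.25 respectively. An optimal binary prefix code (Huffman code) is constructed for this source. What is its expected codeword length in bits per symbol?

Repeatedly combine the two least-probable nodes; the expected code length is the sum of the merged weights.
merge 2/25 + 11/100 → 19/100
merge 4/25 + 17/100 → 33/100
merge 19/100 + 23/100 → 21/50
merge 1/4 + 33/100 → 29/50
merge 21/50 + 29/50 → 1
L = 19/100 + 33/100 + 21/50 + 29/50 + 1 = 63/25 = 2.52 bits/symbol.

2.52 bits/symbol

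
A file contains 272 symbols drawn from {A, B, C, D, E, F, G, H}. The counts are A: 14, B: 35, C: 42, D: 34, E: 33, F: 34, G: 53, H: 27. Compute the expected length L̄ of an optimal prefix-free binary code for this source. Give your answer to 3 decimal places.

2.956 bits/symbol

Probabilities are the counts divided by 272.
Repeatedly combine the two least-probable nodes; the expected code length is the sum of the merged weights.
merge 7/136 + 27/272 → 41/272
merge 33/272 + 1/8 → 67/272
merge 1/8 + 35/272 → 69/272
merge 41/272 + 21/136 → 83/272
merge 53/272 + 67/272 → 15/34
merge 69/272 + 83/272 → 19/34
merge 15/34 + 19/34 → 1
L = 41/272 + 67/272 + 69/272 + 83/272 + 15/34 + 19/34 + 1 = 201/68 ≈ 2.956 bits/symbol.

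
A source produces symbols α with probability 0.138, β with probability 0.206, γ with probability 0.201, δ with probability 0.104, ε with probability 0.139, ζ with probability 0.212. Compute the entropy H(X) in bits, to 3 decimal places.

2.539 bits

H = −Σ pᵢ log₂ pᵢ.
−0.138·log₂(0.138) = 0.3943
−0.206·log₂(0.206) = 0.4695
−0.201·log₂(0.201) = 0.4653
−0.104·log₂(0.104) = 0.3396
−0.139·log₂(0.139) = 0.3957
−0.212·log₂(0.212) = 0.4744
Sum ≈ 2.5388 → 2.539 bits.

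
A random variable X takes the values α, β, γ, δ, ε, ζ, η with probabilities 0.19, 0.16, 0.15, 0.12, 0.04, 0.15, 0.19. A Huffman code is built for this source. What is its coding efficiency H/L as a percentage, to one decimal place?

Entropy H = −Σ p log₂ p ≈ 2.7074 bits.
Huffman merges: 1/25+3/25→4/25; 3/20+3/20→3/10; 4/25+4/25→8/25; 19/100+19/100→19/50; 3/10+8/25→31/50; 19/50+31/50→1. L = 139/50 ≈ 2.7800.
Efficiency = H/L = 2.7074/2.7800 = 97.4%.

97.4%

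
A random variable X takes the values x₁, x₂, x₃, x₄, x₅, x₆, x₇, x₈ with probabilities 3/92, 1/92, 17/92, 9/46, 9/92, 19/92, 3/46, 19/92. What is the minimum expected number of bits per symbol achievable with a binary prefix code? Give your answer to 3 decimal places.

2.739 bits/symbol

Repeatedly combine the two least-probable nodes; the expected code length is the sum of the merged weights.
merge 1/92 + 3/92 → 1/23
merge 1/23 + 3/46 → 5/46
merge 9/92 + 5/46 → 19/92
merge 17/92 + 9/46 → 35/92
merge 19/92 + 19/92 → 19/46
merge 19/92 + 35/92 → 27/46
merge 19/46 + 27/46 → 1
L = 1/23 + 5/46 + 19/92 + 35/92 + 19/46 + 27/46 + 1 = 63/23 ≈ 2.739 bits/symbol.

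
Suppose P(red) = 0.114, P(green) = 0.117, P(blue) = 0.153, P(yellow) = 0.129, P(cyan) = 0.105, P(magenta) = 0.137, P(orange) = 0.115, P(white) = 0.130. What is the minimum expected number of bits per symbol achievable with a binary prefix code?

3 bits/symbol

Repeatedly combine the two least-probable nodes; the expected code length is the sum of the merged weights.
merge 21/200 + 57/500 → 219/1000
merge 23/200 + 117/1000 → 29/125
merge 129/1000 + 13/100 → 259/1000
merge 137/1000 + 153/1000 → 29/100
merge 219/1000 + 29/125 → 451/1000
merge 259/1000 + 29/100 → 549/1000
merge 451/1000 + 549/1000 → 1
L = 219/1000 + 29/125 + 259/1000 + 29/100 + 451/1000 + 549/1000 + 1 = 3 bits/symbol.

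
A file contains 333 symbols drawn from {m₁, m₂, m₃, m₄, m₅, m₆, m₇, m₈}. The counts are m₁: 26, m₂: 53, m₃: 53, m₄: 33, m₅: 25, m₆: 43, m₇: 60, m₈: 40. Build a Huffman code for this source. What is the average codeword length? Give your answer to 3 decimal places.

Probabilities are the counts divided by 333.
Repeatedly combine the two least-probable nodes; the expected code length is the sum of the merged weights.
merge 25/333 + 26/333 → 17/111
merge 11/111 + 40/333 → 73/333
merge 43/333 + 17/111 → 94/333
merge 53/333 + 53/333 → 106/333
merge 20/111 + 73/333 → 133/333
merge 94/333 + 106/333 → 200/333
merge 133/333 + 200/333 → 1
L = 17/111 + 73/333 + 94/333 + 106/333 + 133/333 + 200/333 + 1 = 110/37 ≈ 2.973 bits/symbol.

2.973 bits/symbol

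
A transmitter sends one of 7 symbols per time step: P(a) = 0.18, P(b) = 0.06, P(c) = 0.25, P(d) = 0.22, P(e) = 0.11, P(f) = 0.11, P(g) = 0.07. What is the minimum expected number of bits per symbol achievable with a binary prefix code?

2.66 bits/symbol

Repeatedly combine the two least-probable nodes; the expected code length is the sum of the merged weights.
merge 3/50 + 7/100 → 13/100
merge 11/100 + 11/100 → 11/50
merge 13/100 + 9/50 → 31/100
merge 11/50 + 11/50 → 11/25
merge 1/4 + 31/100 → 14/25
merge 11/25 + 14/25 → 1
L = 13/100 + 11/50 + 31/100 + 11/25 + 14/25 + 1 = 133/50 = 2.66 bits/symbol.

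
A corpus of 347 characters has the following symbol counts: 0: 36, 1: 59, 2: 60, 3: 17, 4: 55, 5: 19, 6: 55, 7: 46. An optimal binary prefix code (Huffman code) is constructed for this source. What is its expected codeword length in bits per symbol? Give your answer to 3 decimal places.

2.931 bits/symbol

Probabilities are the counts divided by 347.
Repeatedly combine the two least-probable nodes; the expected code length is the sum of the merged weights.
merge 17/347 + 19/347 → 36/347
merge 36/347 + 36/347 → 72/347
merge 46/347 + 55/347 → 101/347
merge 55/347 + 59/347 → 114/347
merge 60/347 + 72/347 → 132/347
merge 101/347 + 114/347 → 215/347
merge 132/347 + 215/347 → 1
L = 36/347 + 72/347 + 101/347 + 114/347 + 132/347 + 215/347 + 1 = 1017/347 ≈ 2.931 bits/symbol.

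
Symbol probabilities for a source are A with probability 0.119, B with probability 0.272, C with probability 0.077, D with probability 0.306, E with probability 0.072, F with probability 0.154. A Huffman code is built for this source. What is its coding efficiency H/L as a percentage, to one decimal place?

98.2%

Entropy H = −Σ p log₂ p ≈ 2.3729 bits.
Huffman merges: 9/125+77/1000→149/1000; 119/1000+149/1000→67/250; 77/500+67/250→211/500; 34/125+153/500→289/500; 211/500+289/500→1. L = 2417/1000 ≈ 2.4170.
Efficiency = H/L = 2.3729/2.4170 = 98.2%.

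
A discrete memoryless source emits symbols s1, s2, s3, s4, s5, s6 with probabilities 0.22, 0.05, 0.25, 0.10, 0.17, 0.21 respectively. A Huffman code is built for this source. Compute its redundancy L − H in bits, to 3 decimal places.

0.034 bits

Entropy H = −Σ p log₂ p ≈ 2.4363 bits.
Huffman merges: 1/20+1/10→3/20; 3/20+17/100→8/25; 21/100+11/50→43/100; 1/4+8/25→57/100; 43/100+57/100→1. L = 247/100 ≈ 2.4700.
L − H = 2.4700 − 2.4363 = 0.034 bits.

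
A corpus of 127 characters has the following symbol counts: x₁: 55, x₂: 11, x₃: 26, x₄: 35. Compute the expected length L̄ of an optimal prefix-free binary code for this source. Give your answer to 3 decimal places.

1.858 bits/symbol

Probabilities are the counts divided by 127.
Repeatedly combine the two least-probable nodes; the expected code length is the sum of the merged weights.
merge 11/127 + 26/127 → 37/127
merge 35/127 + 37/127 → 72/127
merge 55/127 + 72/127 → 1
L = 37/127 + 72/127 + 1 = 236/127 ≈ 1.858 bits/symbol.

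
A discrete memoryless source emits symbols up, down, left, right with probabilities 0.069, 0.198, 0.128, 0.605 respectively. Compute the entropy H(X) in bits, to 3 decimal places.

1.547 bits

H = −Σ pᵢ log₂ pᵢ.
−0.069·log₂(0.069) = 0.2662
−0.198·log₂(0.198) = 0.4626
−0.128·log₂(0.128) = 0.3796
−0.605·log₂(0.605) = 0.4386
Sum ≈ 1.5470 → 1.547 bits.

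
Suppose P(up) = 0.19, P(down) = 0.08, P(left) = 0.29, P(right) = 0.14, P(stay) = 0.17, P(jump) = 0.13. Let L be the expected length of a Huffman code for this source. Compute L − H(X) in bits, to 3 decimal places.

0.041 bits

Entropy H = −Σ p log₂ p ≈ 2.4790 bits.
Huffman merges: 2/25+13/100→21/100; 7/50+17/100→31/100; 19/100+21/100→2/5; 29/100+31/100→3/5; 2/5+3/5→1. L = 63/25 ≈ 2.5200.
L − H = 2.5200 − 2.4790 = 0.041 bits.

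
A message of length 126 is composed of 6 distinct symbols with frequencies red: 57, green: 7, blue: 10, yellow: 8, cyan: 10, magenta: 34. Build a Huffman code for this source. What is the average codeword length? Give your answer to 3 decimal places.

2.103 bits/symbol

Probabilities are the counts divided by 126.
Repeatedly combine the two least-probable nodes; the expected code length is the sum of the merged weights.
merge 1/18 + 4/63 → 5/42
merge 5/63 + 5/63 → 10/63
merge 5/42 + 10/63 → 5/18
merge 17/63 + 5/18 → 23/42
merge 19/42 + 23/42 → 1
L = 5/42 + 10/63 + 5/18 + 23/42 + 1 = 265/126 ≈ 2.103 bits/symbol.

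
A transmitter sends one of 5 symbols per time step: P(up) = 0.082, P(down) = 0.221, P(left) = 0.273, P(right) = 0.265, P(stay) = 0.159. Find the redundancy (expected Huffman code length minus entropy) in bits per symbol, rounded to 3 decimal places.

0.023 bits

Entropy H = −Σ p log₂ p ≈ 2.2181 bits.
Huffman merges: 41/500+159/1000→241/1000; 221/1000+241/1000→231/500; 53/200+273/1000→269/500; 231/500+269/500→1. L = 2241/1000 ≈ 2.2410.
L − H = 2.2410 − 2.2181 = 0.023 bits.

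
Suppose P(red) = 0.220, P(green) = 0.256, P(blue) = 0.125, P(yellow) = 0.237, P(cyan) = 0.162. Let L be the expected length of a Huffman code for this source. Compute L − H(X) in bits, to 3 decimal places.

0.011 bits

Entropy H = −Σ p log₂ p ≈ 2.2765 bits.
Huffman merges: 1/8+81/500→287/1000; 11/50+237/1000→457/1000; 32/125+287/1000→543/1000; 457/1000+543/1000→1. L = 2287/1000 ≈ 2.2870.
L − H = 2.2870 − 2.2765 = 0.011 bits.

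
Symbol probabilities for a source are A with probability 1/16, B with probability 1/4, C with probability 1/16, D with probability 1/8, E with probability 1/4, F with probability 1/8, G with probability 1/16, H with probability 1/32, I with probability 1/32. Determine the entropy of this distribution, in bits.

2.8125 bits

Each probability is a power of 1/2, so log₂(1/p) is an integer.
H = Σ p·log₂(1/p) = 1/16·4 + 1/4·2 + 1/16·4 + 1/8·3 + 1/4·2 + 1/8·3 + 1/16·4 + 1/32·5 + 1/32·5 = 2.8125 bits.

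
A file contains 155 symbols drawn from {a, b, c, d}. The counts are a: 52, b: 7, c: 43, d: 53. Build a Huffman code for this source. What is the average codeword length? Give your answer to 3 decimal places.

1.981 bits/symbol

Probabilities are the counts divided by 155.
Repeatedly combine the two least-probable nodes; the expected code length is the sum of the merged weights.
merge 7/155 + 43/155 → 10/31
merge 10/31 + 52/155 → 102/155
merge 53/155 + 102/155 → 1
L = 10/31 + 102/155 + 1 = 307/155 ≈ 1.981 bits/symbol.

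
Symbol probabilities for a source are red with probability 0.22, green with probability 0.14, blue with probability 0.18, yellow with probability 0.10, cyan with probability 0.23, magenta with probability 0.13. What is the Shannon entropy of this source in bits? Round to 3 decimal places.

H = −Σ pᵢ log₂ pᵢ.
−0.22·log₂(0.22) = 0.4806
−0.14·log₂(0.14) = 0.3971
−0.18·log₂(0.18) = 0.4453
−0.10·log₂(0.10) = 0.3322
−0.23·log₂(0.23) = 0.4877
−0.13·log₂(0.13) = 0.3826
Sum ≈ 2.5255 → 2.525 bits.

2.525 bits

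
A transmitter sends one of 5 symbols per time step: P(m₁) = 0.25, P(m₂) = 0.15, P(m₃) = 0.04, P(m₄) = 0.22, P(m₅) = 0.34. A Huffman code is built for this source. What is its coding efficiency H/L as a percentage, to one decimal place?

Entropy H = −Σ p log₂ p ≈ 2.1060 bits.
Huffman merges: 1/25+3/20→19/100; 19/100+11/50→41/100; 1/4+17/50→59/100; 41/100+59/100→1. L = 219/100 ≈ 2.1900.
Efficiency = H/L = 2.1060/2.1900 = 96.2%.

96.2%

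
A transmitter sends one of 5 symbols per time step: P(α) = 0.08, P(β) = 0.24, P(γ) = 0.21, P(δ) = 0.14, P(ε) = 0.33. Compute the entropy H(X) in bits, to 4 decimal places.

H = −Σ pᵢ log₂ pᵢ.
−0.08·log₂(0.08) = 0.2915
−0.24·log₂(0.24) = 0.4941
−0.21·log₂(0.21) = 0.4728
−0.14·log₂(0.14) = 0.3971
−0.33·log₂(0.33) = 0.5278
Sum ≈ 2.1834 → 2.1834 bits.

2.1834 bits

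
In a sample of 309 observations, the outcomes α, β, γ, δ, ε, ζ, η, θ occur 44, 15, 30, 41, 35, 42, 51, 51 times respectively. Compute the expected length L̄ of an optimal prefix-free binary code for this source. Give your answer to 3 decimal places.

2.981 bits/symbol

Probabilities are the counts divided by 309.
Repeatedly combine the two least-probable nodes; the expected code length is the sum of the merged weights.
merge 5/103 + 10/103 → 15/103
merge 35/309 + 41/309 → 76/309
merge 14/103 + 44/309 → 86/309
merge 15/103 + 17/103 → 32/103
merge 17/103 + 76/309 → 127/309
merge 86/309 + 32/103 → 182/309
merge 127/309 + 182/309 → 1
L = 15/103 + 76/309 + 86/309 + 32/103 + 127/309 + 182/309 + 1 = 307/103 ≈ 2.981 bits/symbol.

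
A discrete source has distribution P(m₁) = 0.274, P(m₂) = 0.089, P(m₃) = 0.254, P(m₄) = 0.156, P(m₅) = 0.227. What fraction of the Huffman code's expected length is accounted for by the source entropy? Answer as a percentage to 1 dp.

99.3%

Entropy H = −Σ p log₂ p ≈ 2.2283 bits.
Huffman merges: 89/1000+39/250→49/200; 227/1000+49/200→59/125; 127/500+137/500→66/125; 59/125+66/125→1. L = 449/200 ≈ 2.2450.
Efficiency = H/L = 2.2283/2.2450 = 99.3%.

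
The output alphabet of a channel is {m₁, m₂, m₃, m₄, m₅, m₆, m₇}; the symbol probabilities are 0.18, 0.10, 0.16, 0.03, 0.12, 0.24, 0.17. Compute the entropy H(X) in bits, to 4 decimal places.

H = −Σ pᵢ log₂ pᵢ.
−0.18·log₂(0.18) = 0.4453
−0.10·log₂(0.10) = 0.3322
−0.16·log₂(0.16) = 0.4230
−0.03·log₂(0.03) = 0.1518
−0.12·log₂(0.12) = 0.3671
−0.24·log₂(0.24) = 0.4941
−0.17·log₂(0.17) = 0.4346
Sum ≈ 2.6481 → 2.6481 bits.

2.6481 bits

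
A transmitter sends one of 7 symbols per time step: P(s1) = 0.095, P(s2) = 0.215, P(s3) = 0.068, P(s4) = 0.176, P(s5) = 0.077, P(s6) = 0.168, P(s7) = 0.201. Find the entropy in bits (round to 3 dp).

H = −Σ pᵢ log₂ pᵢ.
−0.095·log₂(0.095) = 0.3226
−0.215·log₂(0.215) = 0.4768
−0.068·log₂(0.068) = 0.2637
−0.176·log₂(0.176) = 0.4411
−0.077·log₂(0.077) = 0.2848
−0.168·log₂(0.168) = 0.4323
−0.201·log₂(0.201) = 0.4653
Sum ≈ 2.6867 → 2.687 bits.

2.687 bits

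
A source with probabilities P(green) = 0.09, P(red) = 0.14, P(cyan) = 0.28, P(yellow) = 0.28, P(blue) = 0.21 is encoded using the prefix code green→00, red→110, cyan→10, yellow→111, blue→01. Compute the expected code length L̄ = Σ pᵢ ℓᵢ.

2.42 bits/symbol

L̄ = Σ pᵢ·ℓᵢ = 0.09·2 + 0.14·3 + 0.28·2 + 0.28·3 + 0.21·2 = 2.42 bits/symbol.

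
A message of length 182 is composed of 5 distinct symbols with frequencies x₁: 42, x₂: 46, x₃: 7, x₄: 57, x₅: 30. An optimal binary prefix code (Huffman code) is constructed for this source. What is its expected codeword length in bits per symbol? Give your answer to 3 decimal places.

2.203 bits/symbol

Probabilities are the counts divided by 182.
Repeatedly combine the two least-probable nodes; the expected code length is the sum of the merged weights.
merge 1/26 + 15/91 → 37/182
merge 37/182 + 3/13 → 79/182
merge 23/91 + 57/182 → 103/182
merge 79/182 + 103/182 → 1
L = 37/182 + 79/182 + 103/182 + 1 = 401/182 ≈ 2.203 bits/symbol.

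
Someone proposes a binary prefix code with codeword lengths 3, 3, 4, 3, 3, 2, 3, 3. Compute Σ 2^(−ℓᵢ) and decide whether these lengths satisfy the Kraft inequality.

1.0625; no

With common denominator 2^4 = 16: Σ 2^(−ℓᵢ) = 2/16 + 2/16 + 1/16 + 2/16 + 2/16 + 4/16 + 2/16 + 2/16 = 17/16 = 1.0625.
Kraft's inequality requires Σ ≤ 1; here Σ = 1.0625 > 1, so no such prefix code exists.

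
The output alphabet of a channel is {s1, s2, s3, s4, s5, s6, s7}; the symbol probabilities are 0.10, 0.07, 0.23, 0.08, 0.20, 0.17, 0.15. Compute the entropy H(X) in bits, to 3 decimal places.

H = −Σ pᵢ log₂ pᵢ.
−0.10·log₂(0.10) = 0.3322
−0.07·log₂(0.07) = 0.2686
−0.23·log₂(0.23) = 0.4877
−0.08·log₂(0.08) = 0.2915
−0.20·log₂(0.20) = 0.4644
−0.17·log₂(0.17) = 0.4346
−0.15·log₂(0.15) = 0.4105
Sum ≈ 2.6894 → 2.689 bits.

2.689 bits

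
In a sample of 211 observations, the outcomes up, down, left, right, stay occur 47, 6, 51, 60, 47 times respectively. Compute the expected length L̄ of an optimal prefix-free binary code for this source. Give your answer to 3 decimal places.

Probabilities are the counts divided by 211.
Repeatedly combine the two least-probable nodes; the expected code length is the sum of the merged weights.
merge 6/211 + 47/211 → 53/211
merge 47/211 + 51/211 → 98/211
merge 53/211 + 60/211 → 113/211
merge 98/211 + 113/211 → 1
L = 53/211 + 98/211 + 113/211 + 1 = 475/211 ≈ 2.251 bits/symbol.

2.251 bits/symbol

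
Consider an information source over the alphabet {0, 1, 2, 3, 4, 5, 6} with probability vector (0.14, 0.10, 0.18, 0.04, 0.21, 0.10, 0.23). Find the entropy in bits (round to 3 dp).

H = −Σ pᵢ log₂ pᵢ.
−0.14·log₂(0.14) = 0.3971
−0.10·log₂(0.10) = 0.3322
−0.18·log₂(0.18) = 0.4453
−0.04·log₂(0.04) = 0.1858
−0.21·log₂(0.21) = 0.4728
−0.10·log₂(0.10) = 0.3322
−0.23·log₂(0.23) = 0.4877
Sum ≈ 2.6530 → 2.653 bits.

2.653 bits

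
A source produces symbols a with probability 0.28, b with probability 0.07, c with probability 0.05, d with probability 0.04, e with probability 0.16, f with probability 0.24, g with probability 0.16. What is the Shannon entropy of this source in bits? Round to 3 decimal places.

2.525 bits

H = −Σ pᵢ log₂ pᵢ.
−0.28·log₂(0.28) = 0.5142
−0.07·log₂(0.07) = 0.2686
−0.05·log₂(0.05) = 0.2161
−0.04·log₂(0.04) = 0.1858
−0.16·log₂(0.16) = 0.4230
−0.24·log₂(0.24) = 0.4941
−0.16·log₂(0.16) = 0.4230
Sum ≈ 2.5248 → 2.525 bits.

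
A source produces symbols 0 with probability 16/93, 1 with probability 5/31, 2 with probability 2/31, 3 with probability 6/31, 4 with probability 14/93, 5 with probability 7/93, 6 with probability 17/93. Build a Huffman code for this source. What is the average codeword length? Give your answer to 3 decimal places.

Repeatedly combine the two least-probable nodes; the expected code length is the sum of the merged weights.
merge 2/31 + 7/93 → 13/93
merge 13/93 + 14/93 → 9/31
merge 5/31 + 16/93 → 1/3
merge 17/93 + 6/31 → 35/93
merge 9/31 + 1/3 → 58/93
merge 35/93 + 58/93 → 1
L = 13/93 + 9/31 + 1/3 + 35/93 + 58/93 + 1 = 257/93 ≈ 2.763 bits/symbol.

2.763 bits/symbol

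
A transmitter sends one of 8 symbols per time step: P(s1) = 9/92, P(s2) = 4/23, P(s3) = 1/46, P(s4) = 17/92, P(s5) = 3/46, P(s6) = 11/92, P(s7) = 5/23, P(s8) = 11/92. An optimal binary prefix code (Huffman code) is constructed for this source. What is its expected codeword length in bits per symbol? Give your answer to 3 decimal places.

Repeatedly combine the two least-probable nodes; the expected code length is the sum of the merged weights.
merge 1/46 + 3/46 → 2/23
merge 2/23 + 9/92 → 17/92
merge 11/92 + 11/92 → 11/46
merge 4/23 + 17/92 → 33/92
merge 17/92 + 5/23 → 37/92
merge 11/46 + 33/92 → 55/92
merge 37/92 + 55/92 → 1
L = 2/23 + 17/92 + 11/46 + 33/92 + 37/92 + 55/92 + 1 = 66/23 ≈ 2.870 bits/symbol.

2.870 bits/symbol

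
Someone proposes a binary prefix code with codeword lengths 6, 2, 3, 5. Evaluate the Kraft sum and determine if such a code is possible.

With common denominator 2^6 = 64: Σ 2^(−ℓᵢ) = 1/64 + 16/64 + 8/64 + 2/64 = 27/64 = 0.421875.
Kraft's inequality requires Σ ≤ 1; here Σ = 0.421875 ≤ 1, so such a prefix code exists.

0.421875; yes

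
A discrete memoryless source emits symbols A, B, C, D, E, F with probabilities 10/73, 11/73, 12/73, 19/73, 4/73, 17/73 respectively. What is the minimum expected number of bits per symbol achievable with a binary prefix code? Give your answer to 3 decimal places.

Repeatedly combine the two least-probable nodes; the expected code length is the sum of the merged weights.
merge 4/73 + 10/73 → 14/73
merge 11/73 + 12/73 → 23/73
merge 14/73 + 17/73 → 31/73
merge 19/73 + 23/73 → 42/73
merge 31/73 + 42/73 → 1
L = 14/73 + 23/73 + 31/73 + 42/73 + 1 = 183/73 ≈ 2.507 bits/symbol.

2.507 bits/symbol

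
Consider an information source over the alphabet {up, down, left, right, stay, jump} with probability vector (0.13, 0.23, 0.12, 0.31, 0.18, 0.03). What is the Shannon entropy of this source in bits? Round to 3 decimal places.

2.358 bits

H = −Σ pᵢ log₂ pᵢ.
−0.13·log₂(0.13) = 0.3826
−0.23·log₂(0.23) = 0.4877
−0.12·log₂(0.12) = 0.3671
−0.31·log₂(0.31) = 0.5238
−0.18·log₂(0.18) = 0.4453
−0.03·log₂(0.03) = 0.1518
Sum ≈ 2.3582 → 2.358 bits.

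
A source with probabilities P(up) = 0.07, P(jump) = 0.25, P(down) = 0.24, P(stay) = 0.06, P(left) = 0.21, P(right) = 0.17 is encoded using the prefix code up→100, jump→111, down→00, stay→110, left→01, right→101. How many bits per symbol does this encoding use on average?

2.55 bits/symbol

L̄ = Σ pᵢ·ℓᵢ = 0.07·3 + 0.25·3 + 0.24·2 + 0.06·3 + 0.21·2 + 0.17·3 = 2.55 bits/symbol.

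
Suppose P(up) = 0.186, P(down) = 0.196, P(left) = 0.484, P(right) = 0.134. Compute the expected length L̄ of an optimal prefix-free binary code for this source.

Repeatedly combine the two least-probable nodes; the expected code length is the sum of the merged weights.
merge 67/500 + 93/500 → 8/25
merge 49/250 + 8/25 → 129/250
merge 121/250 + 129/250 → 1
L = 8/25 + 129/250 + 1 = 459/250 = 1.836 bits/symbol.

1.836 bits/symbol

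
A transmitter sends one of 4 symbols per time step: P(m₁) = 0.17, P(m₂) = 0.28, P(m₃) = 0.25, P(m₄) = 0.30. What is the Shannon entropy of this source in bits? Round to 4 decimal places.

1.9699 bits

H = −Σ pᵢ log₂ pᵢ.
−0.17·log₂(0.17) = 0.4346
−0.28·log₂(0.28) = 0.5142
−0.25·log₂(0.25) = 0.5000
−0.30·log₂(0.30) = 0.5211
Sum ≈ 1.9699 → 1.9699 bits.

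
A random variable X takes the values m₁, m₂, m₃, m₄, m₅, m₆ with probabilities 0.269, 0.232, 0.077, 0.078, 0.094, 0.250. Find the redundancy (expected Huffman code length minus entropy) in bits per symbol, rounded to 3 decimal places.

0.013 bits

Entropy H = −Σ p log₂ p ≈ 2.3911 bits.
Huffman merges: 77/1000+39/500→31/200; 47/500+31/200→249/1000; 29/125+249/1000→481/1000; 1/4+269/1000→519/1000; 481/1000+519/1000→1. L = 601/250 ≈ 2.4040.
L − H = 2.4040 − 2.3911 = 0.013 bits.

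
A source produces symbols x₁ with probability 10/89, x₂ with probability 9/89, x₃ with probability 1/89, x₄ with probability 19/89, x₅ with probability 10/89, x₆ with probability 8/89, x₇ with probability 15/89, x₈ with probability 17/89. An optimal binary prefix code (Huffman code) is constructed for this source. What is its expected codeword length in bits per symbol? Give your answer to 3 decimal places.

Repeatedly combine the two least-probable nodes; the expected code length is the sum of the merged weights.
merge 1/89 + 8/89 → 9/89
merge 9/89 + 9/89 → 18/89
merge 10/89 + 10/89 → 20/89
merge 15/89 + 17/89 → 32/89
merge 18/89 + 19/89 → 37/89
merge 20/89 + 32/89 → 52/89
merge 37/89 + 52/89 → 1
L = 9/89 + 18/89 + 20/89 + 32/89 + 37/89 + 52/89 + 1 = 257/89 ≈ 2.888 bits/symbol.

2.888 bits/symbol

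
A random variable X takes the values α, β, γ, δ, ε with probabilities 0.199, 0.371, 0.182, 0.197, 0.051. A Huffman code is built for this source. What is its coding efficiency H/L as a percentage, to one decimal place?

Entropy H = −Σ p log₂ p ≈ 2.1223 bits.
Huffman merges: 51/1000+91/500→233/1000; 197/1000+199/1000→99/250; 233/1000+371/1000→151/250; 99/250+151/250→1. L = 2233/1000 ≈ 2.2330.
Efficiency = H/L = 2.1223/2.2330 = 95.0%.

95.0%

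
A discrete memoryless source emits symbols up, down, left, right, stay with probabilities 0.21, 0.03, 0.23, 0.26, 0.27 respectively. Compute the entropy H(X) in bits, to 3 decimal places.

H = −Σ pᵢ log₂ pᵢ.
−0.21·log₂(0.21) = 0.4728
−0.03·log₂(0.03) = 0.1518
−0.23·log₂(0.23) = 0.4877
−0.26·log₂(0.26) = 0.5053
−0.27·log₂(0.27) = 0.5100
Sum ≈ 2.1276 → 2.128 bits.

2.128 bits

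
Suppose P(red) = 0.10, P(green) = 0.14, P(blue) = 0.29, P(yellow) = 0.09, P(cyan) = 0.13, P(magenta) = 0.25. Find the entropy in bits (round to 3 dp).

2.443 bits

H = −Σ pᵢ log₂ pᵢ.
−0.10·log₂(0.10) = 0.3322
−0.14·log₂(0.14) = 0.3971
−0.29·log₂(0.29) = 0.5179
−0.09·log₂(0.09) = 0.3127
−0.13·log₂(0.13) = 0.3826
−0.25·log₂(0.25) = 0.5000
Sum ≈ 2.4425 → 2.443 bits.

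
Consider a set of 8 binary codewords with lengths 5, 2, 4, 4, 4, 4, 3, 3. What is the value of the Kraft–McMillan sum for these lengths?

With common denominator 2^5 = 32: Σ 2^(−ℓᵢ) = 1/32 + 8/32 + 2/32 + 2/32 + 2/32 + 2/32 + 4/32 + 4/32 = 25/32 = 0.78125.

0.78125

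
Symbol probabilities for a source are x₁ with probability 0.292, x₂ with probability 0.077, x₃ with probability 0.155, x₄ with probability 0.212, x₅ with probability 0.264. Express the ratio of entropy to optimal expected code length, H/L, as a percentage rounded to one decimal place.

98.7%

Entropy H = −Σ p log₂ p ≈ 2.2020 bits.
Huffman merges: 77/1000+31/200→29/125; 53/250+29/125→111/250; 33/125+73/250→139/250; 111/250+139/250→1. L = 279/125 ≈ 2.2320.
Efficiency = H/L = 2.2020/2.2320 = 98.7%.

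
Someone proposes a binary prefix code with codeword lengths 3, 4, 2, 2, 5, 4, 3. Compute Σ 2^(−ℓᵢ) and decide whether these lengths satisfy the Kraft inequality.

With common denominator 2^5 = 32: Σ 2^(−ℓᵢ) = 4/32 + 2/32 + 8/32 + 8/32 + 1/32 + 2/32 + 4/32 = 29/32 = 0.90625.
Kraft's inequality requires Σ ≤ 1; here Σ = 0.90625 ≤ 1, so such a prefix code exists.

0.90625; yes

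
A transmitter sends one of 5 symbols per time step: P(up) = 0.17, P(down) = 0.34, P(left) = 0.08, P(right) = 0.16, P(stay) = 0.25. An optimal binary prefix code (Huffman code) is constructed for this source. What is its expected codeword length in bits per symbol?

Repeatedly combine the two least-probable nodes; the expected code length is the sum of the merged weights.
merge 2/25 + 4/25 → 6/25
merge 17/100 + 6/25 → 41/100
merge 1/4 + 17/50 → 59/100
merge 41/100 + 59/100 → 1
L = 6/25 + 41/100 + 59/100 + 1 = 56/25 = 2.24 bits/symbol.

2.24 bits/symbol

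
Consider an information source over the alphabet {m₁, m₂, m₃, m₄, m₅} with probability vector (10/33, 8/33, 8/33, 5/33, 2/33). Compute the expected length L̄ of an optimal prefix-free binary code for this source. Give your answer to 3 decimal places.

2.212 bits/symbol

Repeatedly combine the two least-probable nodes; the expected code length is the sum of the merged weights.
merge 2/33 + 5/33 → 7/33
merge 7/33 + 8/33 → 5/11
merge 8/33 + 10/33 → 6/11
merge 5/11 + 6/11 → 1
L = 7/33 + 5/11 + 6/11 + 1 = 73/33 ≈ 2.212 bits/symbol.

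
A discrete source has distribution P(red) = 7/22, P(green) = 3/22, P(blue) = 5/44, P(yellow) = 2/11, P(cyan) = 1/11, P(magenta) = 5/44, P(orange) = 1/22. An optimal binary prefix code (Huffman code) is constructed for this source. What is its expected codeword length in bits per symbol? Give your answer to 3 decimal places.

Repeatedly combine the two least-probable nodes; the expected code length is the sum of the merged weights.
merge 1/22 + 1/11 → 3/22
merge 5/44 + 5/44 → 5/22
merge 3/22 + 3/22 → 3/11
merge 2/11 + 5/22 → 9/22
merge 3/11 + 7/22 → 13/22
merge 9/22 + 13/22 → 1
L = 3/22 + 5/22 + 3/11 + 9/22 + 13/22 + 1 = 29/11 ≈ 2.636 bits/symbol.

2.636 bits/symbol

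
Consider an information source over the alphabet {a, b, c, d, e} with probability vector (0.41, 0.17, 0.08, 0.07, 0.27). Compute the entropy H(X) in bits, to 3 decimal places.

H = −Σ pᵢ log₂ pᵢ.
−0.41·log₂(0.41) = 0.5274
−0.17·log₂(0.17) = 0.4346
−0.08·log₂(0.08) = 0.2915
−0.07·log₂(0.07) = 0.2686
−0.27·log₂(0.27) = 0.5100
Sum ≈ 2.0321 → 2.032 bits.

2.032 bits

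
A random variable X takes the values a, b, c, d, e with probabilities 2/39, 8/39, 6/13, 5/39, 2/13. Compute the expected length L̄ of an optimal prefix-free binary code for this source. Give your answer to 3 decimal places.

Repeatedly combine the two least-probable nodes; the expected code length is the sum of the merged weights.
merge 2/39 + 5/39 → 7/39
merge 2/13 + 7/39 → 1/3
merge 8/39 + 1/3 → 7/13
merge 6/13 + 7/13 → 1
L = 7/39 + 1/3 + 7/13 + 1 = 80/39 ≈ 2.051 bits/symbol.

2.051 bits/symbol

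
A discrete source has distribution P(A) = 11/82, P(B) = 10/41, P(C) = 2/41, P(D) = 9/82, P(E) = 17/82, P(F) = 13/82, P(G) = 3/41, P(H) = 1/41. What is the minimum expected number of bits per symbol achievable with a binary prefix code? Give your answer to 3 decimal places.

Repeatedly combine the two least-probable nodes; the expected code length is the sum of the merged weights.
merge 1/41 + 2/41 → 3/41
merge 3/41 + 3/41 → 6/41
merge 9/82 + 11/82 → 10/41
merge 6/41 + 13/82 → 25/82
merge 17/82 + 10/41 → 37/82
merge 10/41 + 25/82 → 45/82
merge 37/82 + 45/82 → 1
L = 3/41 + 6/41 + 10/41 + 25/82 + 37/82 + 45/82 + 1 = 227/82 ≈ 2.768 bits/symbol.

2.768 bits/symbol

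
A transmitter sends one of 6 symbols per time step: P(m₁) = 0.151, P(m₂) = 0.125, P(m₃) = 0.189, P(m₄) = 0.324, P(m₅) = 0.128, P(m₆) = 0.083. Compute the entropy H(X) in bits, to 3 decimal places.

H = −Σ pᵢ log₂ pᵢ.
−0.151·log₂(0.151) = 0.4118
−0.125·log₂(0.125) = 0.3750
−0.189·log₂(0.189) = 0.4543
−0.324·log₂(0.324) = 0.5268
−0.128·log₂(0.128) = 0.3796
−0.083·log₂(0.083) = 0.2980
Sum ≈ 2.4456 → 2.446 bits.

2.446 bits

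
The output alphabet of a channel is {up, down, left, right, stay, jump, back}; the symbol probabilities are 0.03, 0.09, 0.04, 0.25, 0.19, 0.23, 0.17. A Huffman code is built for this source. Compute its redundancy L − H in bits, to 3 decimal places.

Entropy H = −Σ p log₂ p ≈ 2.5277 bits.
Huffman merges: 3/100+1/25→7/100; 7/100+9/100→4/25; 4/25+17/100→33/100; 19/100+23/100→21/50; 1/4+33/100→29/50; 21/50+29/50→1. L = 64/25 ≈ 2.5600.
L − H = 2.5600 − 2.5277 = 0.032 bits.

0.032 bits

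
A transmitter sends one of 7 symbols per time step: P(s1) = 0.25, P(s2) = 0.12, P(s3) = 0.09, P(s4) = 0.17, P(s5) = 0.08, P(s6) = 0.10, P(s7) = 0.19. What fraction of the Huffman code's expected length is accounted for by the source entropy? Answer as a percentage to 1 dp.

Entropy H = −Σ p log₂ p ≈ 2.6932 bits.
Huffman merges: 2/25+9/100→17/100; 1/10+3/25→11/50; 17/100+17/100→17/50; 19/100+11/50→41/100; 1/4+17/50→59/100; 41/100+59/100→1. L = 273/100 ≈ 2.7300.
Efficiency = H/L = 2.6932/2.7300 = 98.7%.

98.7%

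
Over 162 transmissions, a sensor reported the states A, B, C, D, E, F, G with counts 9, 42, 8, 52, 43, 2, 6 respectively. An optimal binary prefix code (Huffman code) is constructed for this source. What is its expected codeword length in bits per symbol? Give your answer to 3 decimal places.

Probabilities are the counts divided by 162.
Repeatedly combine the two least-probable nodes; the expected code length is the sum of the merged weights.
merge 1/81 + 1/27 → 4/81
merge 4/81 + 4/81 → 8/81
merge 1/18 + 8/81 → 25/162
merge 25/162 + 7/27 → 67/162
merge 43/162 + 26/81 → 95/162
merge 67/162 + 95/162 → 1
L = 4/81 + 8/81 + 25/162 + 67/162 + 95/162 + 1 = 373/162 ≈ 2.302 bits/symbol.

2.302 bits/symbol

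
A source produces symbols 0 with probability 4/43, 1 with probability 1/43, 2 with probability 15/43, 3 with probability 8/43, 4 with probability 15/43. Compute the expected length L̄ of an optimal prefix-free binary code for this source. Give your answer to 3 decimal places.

2.070 bits/symbol

Repeatedly combine the two least-probable nodes; the expected code length is the sum of the merged weights.
merge 1/43 + 4/43 → 5/43
merge 5/43 + 8/43 → 13/43
merge 13/43 + 15/43 → 28/43
merge 15/43 + 28/43 → 1
L = 5/43 + 13/43 + 28/43 + 1 = 89/43 ≈ 2.070 bits/symbol.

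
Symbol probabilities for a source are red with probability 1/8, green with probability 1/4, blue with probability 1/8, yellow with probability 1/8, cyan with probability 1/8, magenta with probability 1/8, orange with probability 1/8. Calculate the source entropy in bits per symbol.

2.75 bits

Each probability is a power of 1/2, so log₂(1/p) is an integer.
H = Σ p·log₂(1/p) = 1/8·3 + 1/4·2 + 1/8·3 + 1/8·3 + 1/8·3 + 1/8·3 + 1/8·3 = 2.75 bits.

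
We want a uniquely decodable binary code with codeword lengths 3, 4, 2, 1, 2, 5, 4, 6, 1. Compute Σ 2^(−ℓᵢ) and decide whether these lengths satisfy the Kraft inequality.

With common denominator 2^6 = 64: Σ 2^(−ℓᵢ) = 8/64 + 4/64 + 16/64 + 32/64 + 16/64 + 2/64 + 4/64 + 1/64 + 32/64 = 115/64 = 1.796875.
Kraft's inequality requires Σ ≤ 1; here Σ = 1.796875 > 1, so no such prefix code exists.

1.796875; no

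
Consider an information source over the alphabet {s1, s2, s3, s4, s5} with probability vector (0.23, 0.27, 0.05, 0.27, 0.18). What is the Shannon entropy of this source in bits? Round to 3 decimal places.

2.169 bits

H = −Σ pᵢ log₂ pᵢ.
−0.23·log₂(0.23) = 0.4877
−0.27·log₂(0.27) = 0.5100
−0.05·log₂(0.05) = 0.2161
−0.27·log₂(0.27) = 0.5100
−0.18·log₂(0.18) = 0.4453
Sum ≈ 2.1691 → 2.169 bits.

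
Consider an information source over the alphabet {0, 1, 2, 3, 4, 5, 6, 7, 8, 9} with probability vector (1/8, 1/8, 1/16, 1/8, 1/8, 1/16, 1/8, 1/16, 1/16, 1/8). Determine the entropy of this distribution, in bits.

Each probability is a power of 1/2, so log₂(1/p) is an integer.
H = Σ p·log₂(1/p) = 1/8·3 + 1/8·3 + 1/16·4 + 1/8·3 + 1/8·3 + 1/16·4 + 1/8·3 + 1/16·4 + 1/16·4 + 1/8·3 = 3.25 bits.

3.25 bits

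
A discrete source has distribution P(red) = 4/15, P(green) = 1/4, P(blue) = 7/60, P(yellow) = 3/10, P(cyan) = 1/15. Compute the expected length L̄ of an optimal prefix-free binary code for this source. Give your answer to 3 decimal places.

2.183 bits/symbol

Repeatedly combine the two least-probable nodes; the expected code length is the sum of the merged weights.
merge 1/15 + 7/60 → 11/60
merge 11/60 + 1/4 → 13/30
merge 4/15 + 3/10 → 17/30
merge 13/30 + 17/30 → 1
L = 11/60 + 13/30 + 17/30 + 1 = 131/60 ≈ 2.183 bits/symbol.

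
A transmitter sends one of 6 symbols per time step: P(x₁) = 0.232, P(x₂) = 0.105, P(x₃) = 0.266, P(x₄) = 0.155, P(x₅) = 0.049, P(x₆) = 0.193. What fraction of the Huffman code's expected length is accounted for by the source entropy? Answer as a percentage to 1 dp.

98.5%

Entropy H = −Σ p log₂ p ≈ 2.4268 bits.
Huffman merges: 49/1000+21/200→77/500; 77/500+31/200→309/1000; 193/1000+29/125→17/40; 133/500+309/1000→23/40; 17/40+23/40→1. L = 2463/1000 ≈ 2.4630.
Efficiency = H/L = 2.4268/2.4630 = 98.5%.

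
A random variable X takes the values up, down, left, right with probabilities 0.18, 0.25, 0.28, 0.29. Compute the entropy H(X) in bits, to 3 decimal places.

H = −Σ pᵢ log₂ pᵢ.
−0.18·log₂(0.18) = 0.4453
−0.25·log₂(0.25) = 0.5000
−0.28·log₂(0.28) = 0.5142
−0.29·log₂(0.29) = 0.5179
Sum ≈ 1.9774 → 1.977 bits.

1.977 bits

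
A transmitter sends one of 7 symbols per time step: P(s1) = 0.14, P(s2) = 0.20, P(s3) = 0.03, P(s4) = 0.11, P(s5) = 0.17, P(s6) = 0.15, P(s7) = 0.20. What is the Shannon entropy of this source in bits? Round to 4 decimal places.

2.6731 bits

H = −Σ pᵢ log₂ pᵢ.
−0.14·log₂(0.14) = 0.3971
−0.20·log₂(0.20) = 0.4644
−0.03·log₂(0.03) = 0.1518
−0.11·log₂(0.11) = 0.3503
−0.17·log₂(0.17) = 0.4346
−0.15·log₂(0.15) = 0.4105
−0.20·log₂(0.20) = 0.4644
Sum ≈ 2.6731 → 2.6731 bits.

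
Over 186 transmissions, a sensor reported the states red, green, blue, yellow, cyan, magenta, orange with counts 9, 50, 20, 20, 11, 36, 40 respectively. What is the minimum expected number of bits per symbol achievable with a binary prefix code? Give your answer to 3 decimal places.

2.624 bits/symbol

Probabilities are the counts divided by 186.
Repeatedly combine the two least-probable nodes; the expected code length is the sum of the merged weights.
merge 3/62 + 11/186 → 10/93
merge 10/93 + 10/93 → 20/93
merge 10/93 + 6/31 → 28/93
merge 20/93 + 20/93 → 40/93
merge 25/93 + 28/93 → 53/93
merge 40/93 + 53/93 → 1
L = 10/93 + 20/93 + 28/93 + 40/93 + 53/93 + 1 = 244/93 ≈ 2.624 bits/symbol.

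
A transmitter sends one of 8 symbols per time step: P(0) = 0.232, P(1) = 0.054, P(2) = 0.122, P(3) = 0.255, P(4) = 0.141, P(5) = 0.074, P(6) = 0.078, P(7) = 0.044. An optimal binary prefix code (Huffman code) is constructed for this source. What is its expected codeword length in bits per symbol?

Repeatedly combine the two least-probable nodes; the expected code length is the sum of the merged weights.
merge 11/250 + 27/500 → 49/500
merge 37/500 + 39/500 → 19/125
merge 49/500 + 61/500 → 11/50
merge 141/1000 + 19/125 → 293/1000
merge 11/50 + 29/125 → 113/250
merge 51/200 + 293/1000 → 137/250
merge 113/250 + 137/250 → 1
L = 49/500 + 19/125 + 11/50 + 293/1000 + 113/250 + 137/250 + 1 = 2763/1000 = 2.763 bits/symbol.

2.763 bits/symbol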